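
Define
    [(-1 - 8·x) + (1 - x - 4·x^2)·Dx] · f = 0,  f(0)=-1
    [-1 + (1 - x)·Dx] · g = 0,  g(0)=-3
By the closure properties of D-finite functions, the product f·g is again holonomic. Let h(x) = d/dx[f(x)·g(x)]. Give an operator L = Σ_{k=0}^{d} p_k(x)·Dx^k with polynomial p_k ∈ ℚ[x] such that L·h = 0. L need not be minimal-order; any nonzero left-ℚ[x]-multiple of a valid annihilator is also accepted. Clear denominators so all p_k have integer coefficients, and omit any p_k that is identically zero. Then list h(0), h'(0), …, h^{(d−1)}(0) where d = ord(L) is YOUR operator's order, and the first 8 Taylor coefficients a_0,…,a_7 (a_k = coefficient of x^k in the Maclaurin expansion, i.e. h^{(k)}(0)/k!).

L = (7 + 6·x + 3·x^2 - 96·x^3 + 96·x^4) + (-1 - x + 15·x^2 - 7·x^3 - 30·x^4 + 24·x^5)·Dx  (order 1).
h: a_k = 6, 42, 144, 540, 1650, 5238, 15372, 45528, …
ICs: h(0) = 6.

f: a_k = -1, -1, -5, -9, -29, -65, -181, -441, …
g: a_k = -3, -3, -3, -3, -3, -3, -3, -3, …
h₀=f·g: eliminate ⇒ L₀, order ≤ 1·1.
Differentiate: ansatz ord ≤ ord L₀ ⇒ L.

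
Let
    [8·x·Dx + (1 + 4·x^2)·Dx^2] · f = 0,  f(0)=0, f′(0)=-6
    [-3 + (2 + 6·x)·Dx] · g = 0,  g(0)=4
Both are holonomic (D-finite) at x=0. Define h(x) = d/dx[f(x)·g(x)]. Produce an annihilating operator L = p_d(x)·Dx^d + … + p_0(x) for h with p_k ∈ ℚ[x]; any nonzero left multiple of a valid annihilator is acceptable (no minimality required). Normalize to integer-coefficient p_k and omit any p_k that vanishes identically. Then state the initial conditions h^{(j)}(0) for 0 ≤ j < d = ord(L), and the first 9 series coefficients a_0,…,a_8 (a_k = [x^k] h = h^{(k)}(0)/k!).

L = (15 + 1440·x + 1656·x^2 - 3456·x^3 - 1296·x^4) + (172 + 1188·x + 3552·x^2 + 1152·x^3 - 12096·x^4 - 5184·x^5)·Dx + (36 + 152·x + 36·x^2 - 256·x^3 - 864·x^4 - 3456·x^5 - 1728·x^6)·Dx^2  (order 2).
h: a_k = -24, -72, 177, 30, -2949/16, -105921/80, 2523957/640, -3884931/1120, 231364569/28672, …
ICs: h(0) = -24, h′(0) = -72.

f: a_k = 0, -6, 0, 8, 0, -96/5, 0, 384/7, 0, …
g: a_k = 4, 6, -9/2, 27/4, -405/32, 1701/64, -15309/256, 72171/512, -2814669/8192, …
f·g: L₀ = L_f ⊗_s L_g, ord ≤ 2·1.
h₀' ⇒ L via d/dx closure of L₀.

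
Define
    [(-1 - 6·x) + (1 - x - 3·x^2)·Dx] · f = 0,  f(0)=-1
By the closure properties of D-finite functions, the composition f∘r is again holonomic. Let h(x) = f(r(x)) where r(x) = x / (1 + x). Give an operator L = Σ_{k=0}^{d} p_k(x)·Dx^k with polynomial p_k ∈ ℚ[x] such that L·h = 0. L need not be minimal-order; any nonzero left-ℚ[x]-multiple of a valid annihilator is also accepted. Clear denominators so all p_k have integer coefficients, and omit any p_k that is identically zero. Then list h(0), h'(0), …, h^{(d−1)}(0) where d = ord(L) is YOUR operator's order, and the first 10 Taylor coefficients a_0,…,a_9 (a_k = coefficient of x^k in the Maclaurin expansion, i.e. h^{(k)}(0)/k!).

f: a_k = -1, -1, -4, -7, -19, -40, -97, -217, -508, -1159, …
Change of var in L_f (x↦r) gives L₀.
L = (1 + 7·x) + (-1 - 2·x + 2·x^2 + 3·x^3)·Dx  (order 1).
h: a_k = -1, -1, -3, 0, -9, 9, -36, 63, -171, 360, …
ICs: h(0) = -1.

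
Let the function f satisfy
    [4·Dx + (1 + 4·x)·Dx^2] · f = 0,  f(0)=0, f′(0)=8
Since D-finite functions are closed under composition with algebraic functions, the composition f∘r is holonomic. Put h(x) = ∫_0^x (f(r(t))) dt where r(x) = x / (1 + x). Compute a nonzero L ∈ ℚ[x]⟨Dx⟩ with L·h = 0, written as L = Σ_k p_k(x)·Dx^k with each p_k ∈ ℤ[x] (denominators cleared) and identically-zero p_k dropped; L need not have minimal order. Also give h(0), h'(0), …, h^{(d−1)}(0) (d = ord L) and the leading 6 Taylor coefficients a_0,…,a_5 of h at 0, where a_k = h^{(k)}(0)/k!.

L = (6 + 10·x)·Dx^2 + (1 + 6·x + 5·x^2)·Dx^3  (order 3).
h: a_k = 0, 0, 4, -8, 62/3, -312/5, …
ICs: h(0) = 0, h′(0) = 0, h′′(0) = 8.

f: a_k = 0, 8, -16, 128/3, -128, 2048/5, …
L₀ from L_f via x↦r, Dx↦r'^{-1}Dx.
Integrate: L := L₀·Dx.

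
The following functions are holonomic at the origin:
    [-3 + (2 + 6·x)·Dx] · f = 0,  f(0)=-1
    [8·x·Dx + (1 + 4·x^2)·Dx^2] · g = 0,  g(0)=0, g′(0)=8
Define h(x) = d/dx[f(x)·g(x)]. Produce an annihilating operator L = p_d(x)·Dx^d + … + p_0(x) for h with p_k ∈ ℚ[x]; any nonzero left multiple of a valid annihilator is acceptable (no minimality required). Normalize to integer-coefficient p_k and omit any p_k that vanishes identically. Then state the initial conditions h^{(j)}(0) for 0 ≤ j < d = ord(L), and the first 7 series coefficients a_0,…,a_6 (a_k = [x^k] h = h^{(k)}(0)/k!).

L = (15 + 1440·x + 1656·x^2 - 3456·x^3 - 1296·x^4) + (172 + 1188·x + 3552·x^2 + 1152·x^3 - 12096·x^4 - 5184·x^5)·Dx + (36 + 152·x + 36·x^2 - 256·x^3 - 864·x^4 - 3456·x^5 - 1728·x^6)·Dx^2  (order 2).
h: a_k = -8, -24, 59, 10, -983/16, -35307/80, 841319/640, …
ICs: h(0) = -8, h′(0) = -24.

f: a_k = -1, -3/2, 9/8, -27/16, 405/128, -1701/256, 15309/1024, …
g: a_k = 0, 8, 0, -32/3, 0, 128/5, 0, …
h₀=f·g: eliminate ⇒ L₀, order ≤ 1·2.
Derive L from L₀ (diff closure).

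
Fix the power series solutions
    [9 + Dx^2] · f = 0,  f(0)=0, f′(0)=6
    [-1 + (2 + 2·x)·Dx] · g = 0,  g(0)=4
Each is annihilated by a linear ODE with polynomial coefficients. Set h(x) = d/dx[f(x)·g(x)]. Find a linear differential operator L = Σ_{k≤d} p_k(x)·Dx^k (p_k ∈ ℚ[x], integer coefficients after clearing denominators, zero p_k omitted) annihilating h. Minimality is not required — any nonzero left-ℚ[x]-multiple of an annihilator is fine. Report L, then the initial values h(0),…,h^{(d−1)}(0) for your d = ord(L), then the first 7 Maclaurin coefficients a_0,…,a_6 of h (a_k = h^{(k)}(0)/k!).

f: a_k = 0, 6, 0, -9, 0, 81/20, 0, …
g: a_k = 4, 2, -1/2, 1/4, -5/32, 7/64, -21/256, …
h₀=f·g: eliminate ⇒ L₀, order ≤ 2·1.
h₀' ⇒ L via d/dx closure of L₀.
L = (551 + 1968·x + 2712·x^2 + 1728·x^3 + 432·x^4) + (-44 - 140·x - 144·x^2 - 48·x^3)·Dx + (52 + 200·x + 292·x^2 + 192·x^3 + 48·x^4)·Dx^2  (order 2).
h: a_k = 24, 24, -117, -66, 1581/16, 3123/80, -20529/640, …
ICs: h(0) = 24, h′(0) = 24.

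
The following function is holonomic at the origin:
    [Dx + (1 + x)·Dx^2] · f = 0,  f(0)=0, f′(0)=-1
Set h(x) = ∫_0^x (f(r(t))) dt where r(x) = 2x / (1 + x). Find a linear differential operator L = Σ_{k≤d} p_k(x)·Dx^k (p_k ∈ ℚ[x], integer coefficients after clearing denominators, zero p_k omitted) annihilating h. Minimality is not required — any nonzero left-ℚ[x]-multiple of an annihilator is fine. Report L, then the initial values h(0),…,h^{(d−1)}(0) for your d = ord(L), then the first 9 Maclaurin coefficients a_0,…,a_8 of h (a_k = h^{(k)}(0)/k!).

f: a_k = 0, -1, 1/2, -1/3, 1/4, -1/5, 1/6, -1/7, 1/8, …
h₀=f(r): pull back L_f along r ⇒ L₀.
∫: right-multiply L₀ by Dx.
L = (4 + 6·x)·Dx^2 + (1 + 4·x + 3·x^2)·Dx^3  (order 3).
h: a_k = 0, 0, -1, 4/3, -13/6, 4, -121/15, 52/3, -1093/28, …
ICs: h(0) = 0, h′(0) = 0, h′′(0) = -2.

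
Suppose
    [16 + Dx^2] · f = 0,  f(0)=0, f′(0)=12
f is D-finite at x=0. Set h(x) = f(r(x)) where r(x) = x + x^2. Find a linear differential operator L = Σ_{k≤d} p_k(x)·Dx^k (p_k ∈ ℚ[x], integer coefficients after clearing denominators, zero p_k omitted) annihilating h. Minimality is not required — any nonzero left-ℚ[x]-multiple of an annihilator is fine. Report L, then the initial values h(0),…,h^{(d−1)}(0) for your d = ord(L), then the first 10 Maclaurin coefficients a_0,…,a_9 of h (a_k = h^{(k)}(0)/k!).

L = (16 + 96·x + 192·x^2 + 128·x^3) - 2·Dx + (1 + 2·x)·Dx^2  (order 2).
h: a_k = 0, 12, 12, -32, -96, -352/5, 96, 25856/105, 2816/15, -70528/945, …
ICs: h(0) = 0, h′(0) = 12.

f: a_k = 0, 12, 0, -32, 0, 128/5, 0, -1024/105, 0, 2048/945, …
Substitute x→r, Dx→(1/r')Dx; clear ⇒ L₀.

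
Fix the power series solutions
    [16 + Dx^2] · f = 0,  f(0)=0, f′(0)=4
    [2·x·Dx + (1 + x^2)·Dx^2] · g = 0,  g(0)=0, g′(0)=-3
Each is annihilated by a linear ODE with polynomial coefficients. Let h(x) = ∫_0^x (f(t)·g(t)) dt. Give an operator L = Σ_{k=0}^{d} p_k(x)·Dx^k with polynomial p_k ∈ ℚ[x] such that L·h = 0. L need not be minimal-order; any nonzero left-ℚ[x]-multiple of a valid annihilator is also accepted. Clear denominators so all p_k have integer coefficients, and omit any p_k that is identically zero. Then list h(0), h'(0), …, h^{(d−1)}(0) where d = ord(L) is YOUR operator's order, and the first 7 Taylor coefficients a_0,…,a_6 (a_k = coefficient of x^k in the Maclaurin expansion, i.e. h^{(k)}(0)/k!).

L = (5440 + 19136·x^2 + 25856·x^4 + 16384·x^6 + 4096·x^8)·Dx + (1152·x + 3200·x^3 + 3072·x^5 + 1024·x^7)·Dx^2 + (612 + 2252·x^2 + 3168·x^4 + 2048·x^6 + 512·x^8)·Dx^3 + (72·x + 200·x^3 + 192·x^5 + 64·x^7)·Dx^4 + (17 + 66·x^2 + 97·x^4 + 64·x^6 + 16·x^8)·Dx^5  (order 5).
h: a_k = 0, 0, 0, -4, 0, 36/5, 0, …
ICs: h(0) = 0, h′(0) = 0, h′′(0) = 0, h′′′(0) = -24, h′′′′(0) = 0.

f: a_k = 0, 4, 0, -32/3, 0, 128/15, 0, …
g: a_k = 0, -3, 0, 1, 0, -3/5, 0, …
Product ⇒ symmetric product L₀, ord ≤ 4.
∫: right-multiply L₀ by Dx.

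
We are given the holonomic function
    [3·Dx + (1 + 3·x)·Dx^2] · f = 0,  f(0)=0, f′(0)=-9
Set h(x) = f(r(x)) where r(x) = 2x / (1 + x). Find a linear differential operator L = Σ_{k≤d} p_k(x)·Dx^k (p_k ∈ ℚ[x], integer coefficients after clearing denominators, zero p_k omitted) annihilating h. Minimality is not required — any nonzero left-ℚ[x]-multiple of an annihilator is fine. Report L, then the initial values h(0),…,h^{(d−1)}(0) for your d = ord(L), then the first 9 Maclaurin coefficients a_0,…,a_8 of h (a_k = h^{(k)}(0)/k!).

f: a_k = 0, -9, 27/2, -27, 243/4, -729/5, 729/2, -6561/7, 19683/8, …
h₀=f(r): pull back L_f along r ⇒ L₀.
L = (8 + 14·x)·Dx + (1 + 8·x + 7·x^2)·Dx^2  (order 2).
h: a_k = 0, -18, 72, -342, 1800, -50418/5, 58824, -2470626/7, 2161800, …
ICs: h(0) = 0, h′(0) = -18.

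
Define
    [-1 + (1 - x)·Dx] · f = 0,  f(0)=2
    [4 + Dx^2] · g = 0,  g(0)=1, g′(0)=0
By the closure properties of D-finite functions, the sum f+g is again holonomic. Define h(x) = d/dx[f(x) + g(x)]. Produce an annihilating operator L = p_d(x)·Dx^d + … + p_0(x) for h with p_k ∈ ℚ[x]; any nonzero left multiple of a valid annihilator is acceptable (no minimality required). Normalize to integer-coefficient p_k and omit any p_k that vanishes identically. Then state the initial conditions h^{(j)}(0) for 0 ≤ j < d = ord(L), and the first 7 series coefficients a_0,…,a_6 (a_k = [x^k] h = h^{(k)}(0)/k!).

L = (64 - 32·x + 16·x^2) + (-20 + 36·x - 24·x^2 + 8·x^3)·Dx + (16 - 8·x + 4·x^2)·Dx^2 + (-5 + 9·x - 6·x^2 + 2·x^3)·Dx^3  (order 3).
h: a_k = 2, 0, 6, 32/3, 10, 172/15, 14, …
ICs: h(0) = 2, h′(0) = 0, h′′(0) = 12.

f: a_k = 2, 2, 2, 2, 2, 2, 2, …
g: a_k = 1, 0, -2, 0, 2/3, 0, -4/45, …
L₀ := lclm(L_f,L_g); ord L₀ ≤ 1+2.
h₀' ⇒ L via d/dx closure of L₀.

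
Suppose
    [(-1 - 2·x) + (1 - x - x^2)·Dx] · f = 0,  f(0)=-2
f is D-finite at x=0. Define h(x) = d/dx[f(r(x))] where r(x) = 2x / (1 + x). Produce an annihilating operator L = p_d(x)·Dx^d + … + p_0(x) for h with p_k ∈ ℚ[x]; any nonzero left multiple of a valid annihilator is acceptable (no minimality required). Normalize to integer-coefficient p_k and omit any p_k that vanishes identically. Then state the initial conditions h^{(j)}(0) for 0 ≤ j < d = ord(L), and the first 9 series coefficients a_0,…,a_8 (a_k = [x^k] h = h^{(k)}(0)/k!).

L = (6 + 30·x + 90·x^2 + 50·x^3) + (-1 - 6·x + 30·x^3 + 25·x^4)·Dx  (order 1).
h: a_k = -4, -24, -60, -240, -500, -1800, -3500, -12000, -22500, …
ICs: h(0) = -4.

f: a_k = -2, -2, -4, -6, -10, -16, -26, -42, -68, …
h₀=f(r): pull back L_f along r ⇒ L₀.
Derive L from L₀ (diff closure).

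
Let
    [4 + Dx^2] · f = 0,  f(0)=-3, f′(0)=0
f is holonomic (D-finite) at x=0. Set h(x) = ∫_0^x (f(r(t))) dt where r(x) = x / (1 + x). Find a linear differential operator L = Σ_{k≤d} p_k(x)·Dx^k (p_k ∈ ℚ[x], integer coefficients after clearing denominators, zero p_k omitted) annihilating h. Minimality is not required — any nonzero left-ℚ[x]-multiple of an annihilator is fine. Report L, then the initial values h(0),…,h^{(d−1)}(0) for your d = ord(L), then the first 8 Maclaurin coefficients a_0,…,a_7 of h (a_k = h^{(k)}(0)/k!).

L = 4·Dx + (2 + 6·x + 6·x^2 + 2·x^3)·Dx^2 + (1 + 4·x + 6·x^2 + 4·x^3 + x^4)·Dx^3  (order 3).
h: a_k = 0, -3, 0, 2, -3, 16/5, -8/3, 22/15, …
ICs: h(0) = 0, h′(0) = -3, h′′(0) = 0.

f: a_k = -3, 0, 6, 0, -2, 0, 4/15, 0, …
Change of var in L_f (x↦r) gives L₀.
h=∫h₀ ⇒ L = L₀·Dx.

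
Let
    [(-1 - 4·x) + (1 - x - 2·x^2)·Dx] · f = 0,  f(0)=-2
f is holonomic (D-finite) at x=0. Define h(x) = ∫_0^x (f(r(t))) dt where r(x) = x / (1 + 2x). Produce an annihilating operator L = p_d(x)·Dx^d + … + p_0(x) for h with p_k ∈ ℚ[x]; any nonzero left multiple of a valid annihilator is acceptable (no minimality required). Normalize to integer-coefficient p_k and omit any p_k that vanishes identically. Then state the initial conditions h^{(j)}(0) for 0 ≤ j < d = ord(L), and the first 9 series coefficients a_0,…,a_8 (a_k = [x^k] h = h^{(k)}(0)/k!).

f: a_k = -2, -2, -6, -10, -22, -42, -86, -170, -342, …
L₀ from L_f via x↦r, Dx↦r'^{-1}Dx.
∫: right-multiply L₀ by Dx.
L = (-1 - 6·x)·Dx + (1 + 5·x + 6·x^2)·Dx^2  (order 2).
h: a_k = 0, -2, -1, -2/3, 3/2, -18/5, 9, -162/7, 243/4, …
ICs: h(0) = 0, h′(0) = -2.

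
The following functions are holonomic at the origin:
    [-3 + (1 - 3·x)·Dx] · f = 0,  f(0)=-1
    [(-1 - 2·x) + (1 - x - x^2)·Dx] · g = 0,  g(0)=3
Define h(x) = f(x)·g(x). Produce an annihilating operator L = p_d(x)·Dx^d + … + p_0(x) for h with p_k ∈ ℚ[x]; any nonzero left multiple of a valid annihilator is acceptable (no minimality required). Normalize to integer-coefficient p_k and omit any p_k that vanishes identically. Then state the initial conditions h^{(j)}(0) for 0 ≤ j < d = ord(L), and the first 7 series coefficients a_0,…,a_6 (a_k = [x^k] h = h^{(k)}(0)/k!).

f: a_k = -1, -3, -9, -27, -81, -243, -729, …
g: a_k = 3, 3, 6, 9, 15, 24, 39, …
h₀=f·g: eliminate ⇒ L₀, order ≤ 1·1.
L = (-4 + 4·x + 9·x^2) + (1 - 4·x + 2·x^2 + 3·x^3)·Dx  (order 1).
h: a_k = -3, -12, -42, -135, -420, -1284, -3891, …
ICs: h(0) = -3.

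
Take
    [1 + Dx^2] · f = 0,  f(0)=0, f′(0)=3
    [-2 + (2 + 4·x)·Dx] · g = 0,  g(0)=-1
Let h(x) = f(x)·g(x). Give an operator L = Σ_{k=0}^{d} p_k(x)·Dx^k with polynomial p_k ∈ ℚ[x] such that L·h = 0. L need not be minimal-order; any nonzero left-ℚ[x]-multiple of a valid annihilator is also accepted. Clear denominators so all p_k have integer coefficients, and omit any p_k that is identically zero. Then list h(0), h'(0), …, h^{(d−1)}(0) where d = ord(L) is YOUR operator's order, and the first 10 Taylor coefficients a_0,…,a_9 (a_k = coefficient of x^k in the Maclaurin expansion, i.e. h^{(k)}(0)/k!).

f: a_k = 0, 3, 0, -1/2, 0, 1/40, 0, -1/1680, 0, 1/120960, …
g: a_k = -1, -1, 1/2, -1/2, 5/8, -7/8, 21/16, -33/16, 429/128, -715/128, …
Product ⇒ symmetric product L₀, ord ≤ 2.
L = (4 + 4·x + 4·x^2) + (-2 - 4·x)·Dx + (1 + 4·x + 4·x^2)·Dx^2  (order 2).
h: a_k = 0, -3, -3, 2, -1, 8/5, -12/5, 382/105, -121/21, 8896/945, …
ICs: h(0) = 0, h′(0) = -3.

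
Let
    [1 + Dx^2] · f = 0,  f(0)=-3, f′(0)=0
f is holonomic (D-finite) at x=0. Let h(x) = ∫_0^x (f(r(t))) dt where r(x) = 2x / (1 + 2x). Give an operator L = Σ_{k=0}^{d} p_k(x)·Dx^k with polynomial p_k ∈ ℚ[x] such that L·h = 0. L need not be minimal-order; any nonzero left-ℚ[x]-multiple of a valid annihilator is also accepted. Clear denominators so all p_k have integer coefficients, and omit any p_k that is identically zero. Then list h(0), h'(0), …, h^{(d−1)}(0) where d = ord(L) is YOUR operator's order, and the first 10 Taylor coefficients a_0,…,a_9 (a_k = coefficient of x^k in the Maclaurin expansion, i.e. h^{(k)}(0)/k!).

L = 4·Dx + (4 + 24·x + 48·x^2 + 32·x^3)·Dx^2 + (1 + 8·x + 24·x^2 + 32·x^3 + 16·x^4)·Dx^3  (order 3).
h: a_k = 0, -3, 0, 2, -6, 14, -88/3, 6004/105, -522/5, 33398/189, …
ICs: h(0) = 0, h′(0) = -3, h′′(0) = 0.

f: a_k = -3, 0, 3/2, 0, -1/8, 0, 1/240, 0, -1/13440, 0, …
L₀ from L_f via x↦r, Dx↦r'^{-1}Dx.
∫: right-multiply L₀ by Dx.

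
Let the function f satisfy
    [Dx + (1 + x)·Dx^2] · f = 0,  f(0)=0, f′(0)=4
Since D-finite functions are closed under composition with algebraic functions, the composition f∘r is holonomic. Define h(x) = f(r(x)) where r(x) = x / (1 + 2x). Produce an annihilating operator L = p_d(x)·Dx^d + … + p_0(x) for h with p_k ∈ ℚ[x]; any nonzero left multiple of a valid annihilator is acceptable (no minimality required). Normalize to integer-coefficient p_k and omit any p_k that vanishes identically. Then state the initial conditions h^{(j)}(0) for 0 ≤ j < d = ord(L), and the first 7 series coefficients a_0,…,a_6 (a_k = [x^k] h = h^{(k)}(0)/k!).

L = (5 + 12·x)·Dx + (1 + 5·x + 6·x^2)·Dx^2  (order 2).
h: a_k = 0, 4, -10, 76/3, -65, 844/5, -1330/3, …
ICs: h(0) = 0, h′(0) = 4.

f: a_k = 0, 4, -2, 4/3, -1, 4/5, -2/3, …
f∘r: x↦r, Dx↦Dx/r' in L_f ⇒ L₀.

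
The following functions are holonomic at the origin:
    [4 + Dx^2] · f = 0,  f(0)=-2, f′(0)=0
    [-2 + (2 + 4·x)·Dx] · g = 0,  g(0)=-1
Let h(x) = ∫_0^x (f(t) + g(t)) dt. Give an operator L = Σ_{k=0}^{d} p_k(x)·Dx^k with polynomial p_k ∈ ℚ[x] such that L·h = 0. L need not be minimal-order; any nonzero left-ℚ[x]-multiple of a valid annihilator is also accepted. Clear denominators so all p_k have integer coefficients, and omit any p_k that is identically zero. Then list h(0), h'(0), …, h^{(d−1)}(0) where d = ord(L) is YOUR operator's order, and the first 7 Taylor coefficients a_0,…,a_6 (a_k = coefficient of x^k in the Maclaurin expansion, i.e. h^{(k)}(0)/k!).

L = (-28 - 64·x - 64·x^2)·Dx + (12 + 88·x + 192·x^2 + 128·x^3)·Dx^2 + (-7 - 16·x - 16·x^2)·Dx^3 + (3 + 22·x + 48·x^2 + 32·x^3)·Dx^4  (order 4).
h: a_k = 0, -3, -1/2, 3/2, -1/8, -17/120, -7/48, …
ICs: h(0) = 0, h′(0) = -3, h′′(0) = -1, h′′′(0) = 9.

f: a_k = -2, 0, 4, 0, -4/3, 0, 8/45, …
g: a_k = -1, -1, 1/2, -1/2, 5/8, -7/8, 21/16, …
Weyl lclm of L_f,L_g ⇒ L₀ (ord ≤ 3).
h=∫₀ˣh₀: take L = L₀·Dx.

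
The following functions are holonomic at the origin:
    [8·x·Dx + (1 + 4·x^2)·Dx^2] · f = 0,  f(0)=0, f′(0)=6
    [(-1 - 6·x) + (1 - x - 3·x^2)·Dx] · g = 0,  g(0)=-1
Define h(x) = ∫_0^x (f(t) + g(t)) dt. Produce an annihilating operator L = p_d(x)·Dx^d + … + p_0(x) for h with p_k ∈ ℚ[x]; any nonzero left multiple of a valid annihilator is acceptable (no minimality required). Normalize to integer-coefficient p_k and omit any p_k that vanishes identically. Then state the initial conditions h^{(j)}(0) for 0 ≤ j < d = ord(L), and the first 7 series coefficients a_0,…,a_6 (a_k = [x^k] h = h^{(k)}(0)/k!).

f: a_k = 0, 6, 0, -8, 0, 96/5, 0, …
g: a_k = -1, -1, -4, -7, -19, -40, -97, …
L₀ := lclm(L_f,L_g); ord L₀ ≤ 2+1.
∫: right-multiply L₀ by Dx.
L = (32 - 128·x - 1488·x^2 - 2880·x^3 - 8424·x^4 - 2592·x^6)·Dx^2 + (-25 - 160·x - 214·x^2 - 1188·x^3 - 2628·x^4 - 6264·x^5 - 432·x^6 - 2592·x^7)·Dx^3 + (4 + 9·x + 54·x^2 - 66·x^3 - x^4 - 444·x^5 - 720·x^6 - 144·x^7 - 432·x^8)·Dx^4  (order 4).
h: a_k = 0, -1, 5/2, -4/3, -15/4, -19/5, -52/15, …
ICs: h(0) = 0, h′(0) = -1, h′′(0) = 5, h′′′(0) = -8.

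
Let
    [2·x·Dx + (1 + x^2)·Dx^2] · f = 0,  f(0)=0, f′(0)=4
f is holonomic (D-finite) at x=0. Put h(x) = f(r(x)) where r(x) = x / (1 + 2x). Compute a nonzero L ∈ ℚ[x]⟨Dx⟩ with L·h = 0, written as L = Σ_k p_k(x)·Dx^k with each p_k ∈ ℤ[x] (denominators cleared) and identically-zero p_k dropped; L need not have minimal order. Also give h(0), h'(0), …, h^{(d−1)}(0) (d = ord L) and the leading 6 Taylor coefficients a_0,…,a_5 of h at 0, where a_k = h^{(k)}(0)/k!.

L = (4 + 10·x)·Dx + (1 + 4·x + 5·x^2)·Dx^2  (order 2).
h: a_k = 0, 4, -8, 44/3, -24, 164/5, …
ICs: h(0) = 0, h′(0) = 4.

f: a_k = 0, 4, 0, -4/3, 0, 4/5, …
h₀=f(r): pull back L_f along r ⇒ L₀.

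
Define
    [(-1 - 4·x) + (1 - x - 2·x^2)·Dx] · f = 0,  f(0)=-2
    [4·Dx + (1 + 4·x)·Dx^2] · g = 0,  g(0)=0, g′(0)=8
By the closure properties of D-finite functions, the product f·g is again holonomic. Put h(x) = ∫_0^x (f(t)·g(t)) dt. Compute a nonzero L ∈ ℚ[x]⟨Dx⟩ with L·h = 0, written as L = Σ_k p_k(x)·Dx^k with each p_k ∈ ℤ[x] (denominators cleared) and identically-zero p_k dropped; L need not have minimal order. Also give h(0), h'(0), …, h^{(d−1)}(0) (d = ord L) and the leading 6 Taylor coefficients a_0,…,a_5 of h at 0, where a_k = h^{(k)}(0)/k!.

f: a_k = -2, -2, -6, -10, -22, -42, …
g: a_k = 0, 8, -16, 128/3, -128, 2048/5, …
Product ⇒ symmetric product L₀, ord ≤ 2.
h=∫₀ˣh₀: take L = L₀·Dx.
L = (8 + 32·x)·Dx + (-2 + 20·x + 40·x^2)·Dx^2 + (-1 - 3·x + 6·x^2 + 8·x^3)·Dx^3  (order 3).
h: a_k = 0, 0, -8, 16/3, -76/3, 112/3, …
ICs: h(0) = 0, h′(0) = 0, h′′(0) = -16.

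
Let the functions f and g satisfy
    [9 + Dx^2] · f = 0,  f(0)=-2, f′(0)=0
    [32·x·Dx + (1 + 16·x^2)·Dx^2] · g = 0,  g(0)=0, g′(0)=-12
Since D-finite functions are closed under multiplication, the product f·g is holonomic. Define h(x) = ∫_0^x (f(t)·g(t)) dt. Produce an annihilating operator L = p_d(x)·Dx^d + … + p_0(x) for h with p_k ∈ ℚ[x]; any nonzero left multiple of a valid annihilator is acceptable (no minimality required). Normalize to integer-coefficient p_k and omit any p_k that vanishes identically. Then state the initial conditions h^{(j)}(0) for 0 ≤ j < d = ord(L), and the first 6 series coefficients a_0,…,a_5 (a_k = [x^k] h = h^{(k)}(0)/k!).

f: a_k = -2, 0, 9, 0, -27/4, 0, …
g: a_k = 0, -12, 0, 64, 0, -3072/5, …
f·g: L₀ = L_f ⊗_s L_g, ord ≤ 2·2.
h=∫h₀ ⇒ L = L₀·Dx.
L = (16425 + 696384·x^2 + 2778624·x^4 + 11943936·x^6 + 47775744·x^8)·Dx + (23616·x + 543744·x^3 + 3981312·x^5 + 21233664·x^7)·Dx^2 + (2050 + 87168·x^2 + 470016·x^4 + 2654208·x^6 + 10616832·x^8)·Dx^3 + (2624·x + 60416·x^3 + 442368·x^5 + 2359296·x^7)·Dx^4 + (25 + 1088·x^2 + 17920·x^4 + 147456·x^6 + 589824·x^8)·Dx^5  (order 5).
h: a_k = 0, 0, 12, 0, -59, 0, …
ICs: h(0) = 0, h′(0) = 0, h′′(0) = 24, h′′′(0) = 0, h′′′′(0) = -1416.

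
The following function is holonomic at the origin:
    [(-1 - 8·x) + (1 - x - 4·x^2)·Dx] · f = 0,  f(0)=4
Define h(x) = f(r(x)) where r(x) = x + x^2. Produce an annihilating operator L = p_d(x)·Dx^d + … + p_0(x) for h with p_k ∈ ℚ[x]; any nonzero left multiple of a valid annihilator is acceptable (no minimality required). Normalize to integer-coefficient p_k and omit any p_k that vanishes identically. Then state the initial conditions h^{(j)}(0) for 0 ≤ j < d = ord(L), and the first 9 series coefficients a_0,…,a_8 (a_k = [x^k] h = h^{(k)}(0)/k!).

f: a_k = 4, 4, 20, 36, 116, 260, 724, 1764, 4660, …
L₀ from L_f via x↦r, Dx↦r'^{-1}Dx.
L = (1 + 10·x + 24·x^2 + 16·x^3) + (-1 + x + 5·x^2 + 8·x^3 + 4·x^4)·Dx  (order 1).
h: a_k = 4, 4, 24, 76, 244, 832, 2756, 9172, 30584, …
ICs: h(0) = 4.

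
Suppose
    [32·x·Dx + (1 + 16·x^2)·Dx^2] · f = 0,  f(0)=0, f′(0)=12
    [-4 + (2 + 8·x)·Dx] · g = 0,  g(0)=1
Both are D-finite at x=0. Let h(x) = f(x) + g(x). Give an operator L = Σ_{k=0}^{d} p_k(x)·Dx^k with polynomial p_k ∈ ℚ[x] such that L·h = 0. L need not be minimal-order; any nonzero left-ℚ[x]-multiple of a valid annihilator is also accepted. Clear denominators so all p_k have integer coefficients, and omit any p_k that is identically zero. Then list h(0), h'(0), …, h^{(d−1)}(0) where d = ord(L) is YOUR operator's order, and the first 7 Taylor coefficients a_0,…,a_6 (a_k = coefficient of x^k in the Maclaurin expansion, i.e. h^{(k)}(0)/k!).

L = (-32 - 320·x + 1536·x^2 + 3072·x^3)·Dx + (-22 - 128·x + 320·x^2 + 6144·x^3 + 10752·x^4)·Dx^2 + (-1 + 12·x + 96·x^2 + 384·x^3 + 1792·x^4 + 3072·x^5)·Dx^3  (order 3).
h: a_k = 1, 14, -2, -60, -10, 3212/5, -84, …
ICs: h(0) = 1, h′(0) = 14, h′′(0) = -4.

f: a_k = 0, 12, 0, -64, 0, 3072/5, 0, …
g: a_k = 1, 2, -2, 4, -10, 28, -84, …
h₀=f+g: left-lcm gives L₀, ord ≤ 3.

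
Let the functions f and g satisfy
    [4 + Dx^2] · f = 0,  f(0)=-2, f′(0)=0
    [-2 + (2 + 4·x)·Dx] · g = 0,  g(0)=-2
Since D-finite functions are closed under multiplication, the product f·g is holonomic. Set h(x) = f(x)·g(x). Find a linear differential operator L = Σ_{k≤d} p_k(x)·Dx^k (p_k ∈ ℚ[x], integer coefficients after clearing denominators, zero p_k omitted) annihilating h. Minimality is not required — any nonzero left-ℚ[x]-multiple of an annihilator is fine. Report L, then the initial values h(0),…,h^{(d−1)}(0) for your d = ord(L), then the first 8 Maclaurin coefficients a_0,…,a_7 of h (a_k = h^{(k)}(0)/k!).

f: a_k = -2, 0, 4, 0, -4/3, 0, 8/45, 0, …
g: a_k = -2, -2, 1, -1, 5/4, -7/4, 21/8, -33/8, …
h₀=f·g: eliminate ⇒ L₀, order ≤ 2·1.
L = (7 + 16·x + 16·x^2) + (-2 - 4·x)·Dx + (1 + 4·x + 4·x^2)·Dx^2  (order 2).
h: a_k = 4, 4, -10, -6, 25/6, 13/6, -349/180, 401/180, …
ICs: h(0) = 4, h′(0) = 4.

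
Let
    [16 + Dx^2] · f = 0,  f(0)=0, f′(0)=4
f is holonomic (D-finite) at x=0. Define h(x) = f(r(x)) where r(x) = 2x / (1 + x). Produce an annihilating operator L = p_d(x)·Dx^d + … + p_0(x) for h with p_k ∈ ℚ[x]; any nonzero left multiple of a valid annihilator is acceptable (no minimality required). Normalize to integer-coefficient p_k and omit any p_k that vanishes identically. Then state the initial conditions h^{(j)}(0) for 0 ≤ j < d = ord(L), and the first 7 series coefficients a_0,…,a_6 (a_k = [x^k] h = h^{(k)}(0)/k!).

f: a_k = 0, 4, 0, -32/3, 0, 128/15, 0, …
h₀=f(r): pull back L_f along r ⇒ L₀.
L = 64 + (2 + 6·x + 6·x^2 + 2·x^3)·Dx + (1 + 4·x + 6·x^2 + 4·x^3 + x^4)·Dx^2  (order 2).
h: a_k = 0, 8, -8, -232/3, 248, -3464/15, -520, …
ICs: h(0) = 0, h′(0) = 8.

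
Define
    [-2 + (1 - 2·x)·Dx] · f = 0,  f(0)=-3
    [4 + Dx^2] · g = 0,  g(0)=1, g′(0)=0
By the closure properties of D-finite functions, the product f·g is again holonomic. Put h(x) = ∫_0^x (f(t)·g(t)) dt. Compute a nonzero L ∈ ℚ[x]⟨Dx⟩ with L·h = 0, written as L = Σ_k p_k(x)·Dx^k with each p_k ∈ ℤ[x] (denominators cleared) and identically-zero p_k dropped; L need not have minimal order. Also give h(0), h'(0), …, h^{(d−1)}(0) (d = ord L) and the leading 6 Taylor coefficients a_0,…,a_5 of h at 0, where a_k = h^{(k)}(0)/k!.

L = (-4 + 8·x)·Dx + 4·Dx^2 + (-1 + 2·x)·Dx^3  (order 3).
h: a_k = 0, -3, -3, -2, -3, -26/5, …
ICs: h(0) = 0, h′(0) = -3, h′′(0) = -6.

f: a_k = -3, -6, -12, -24, -48, -96, …
g: a_k = 1, 0, -2, 0, 2/3, 0, …
f·g: L₀ = L_f ⊗_s L_g, ord ≤ 1·2.
Integrate: L := L₀·Dx.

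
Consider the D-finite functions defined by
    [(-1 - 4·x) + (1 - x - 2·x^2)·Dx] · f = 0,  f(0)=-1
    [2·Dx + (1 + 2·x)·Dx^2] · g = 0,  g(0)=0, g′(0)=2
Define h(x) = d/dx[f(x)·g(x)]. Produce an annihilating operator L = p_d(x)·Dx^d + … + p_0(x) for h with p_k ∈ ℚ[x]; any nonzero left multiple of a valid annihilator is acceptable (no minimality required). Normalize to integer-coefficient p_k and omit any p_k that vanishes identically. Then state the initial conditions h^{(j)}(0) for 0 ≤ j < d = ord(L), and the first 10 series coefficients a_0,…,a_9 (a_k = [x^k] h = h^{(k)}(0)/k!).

L = (60 + 216·x + 288·x^2) + (5 + 66·x + 240·x^2 + 224·x^3)·Dx + (-3 - 11·x + 4·x^2 + 44·x^3 + 32·x^4)·Dx^2  (order 2).
h: a_k = -2, 0, -20, -32/3, -112, -512/5, -8416/15, -4608/7, -94336/35, -227840/63, …
ICs: h(0) = -2, h′(0) = 0.

f: a_k = -1, -1, -3, -5, -11, -21, -43, -85, -171, -341, …
g: a_k = 0, 2, -2, 8/3, -4, 32/5, -32/3, 128/7, -32, 512/9, …
h₀=f·g: eliminate ⇒ L₀, order ≤ 1·2.
Derive L from L₀ (diff closure).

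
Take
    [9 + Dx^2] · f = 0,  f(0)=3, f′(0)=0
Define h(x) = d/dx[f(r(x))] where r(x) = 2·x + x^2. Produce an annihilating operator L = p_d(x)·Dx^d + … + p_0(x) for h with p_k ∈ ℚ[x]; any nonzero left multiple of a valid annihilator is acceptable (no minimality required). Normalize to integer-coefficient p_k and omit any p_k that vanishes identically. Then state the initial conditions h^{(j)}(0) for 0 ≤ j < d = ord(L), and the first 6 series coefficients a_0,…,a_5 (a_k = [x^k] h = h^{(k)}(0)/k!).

L = (39 + 144·x + 216·x^2 + 144·x^3 + 36·x^4) + (-3 - 3·x)·Dx + (1 + 2·x + x^2)·Dx^2  (order 2).
h: a_k = 0, -108, -162, 594, 1620, 1458/5, …
ICs: h(0) = 0, h′(0) = -108.

f: a_k = 3, 0, -27/2, 0, 81/8, 0, …
h₀=f(r): pull back L_f along r ⇒ L₀.
h₀' ⇒ L via d/dx closure of L₀.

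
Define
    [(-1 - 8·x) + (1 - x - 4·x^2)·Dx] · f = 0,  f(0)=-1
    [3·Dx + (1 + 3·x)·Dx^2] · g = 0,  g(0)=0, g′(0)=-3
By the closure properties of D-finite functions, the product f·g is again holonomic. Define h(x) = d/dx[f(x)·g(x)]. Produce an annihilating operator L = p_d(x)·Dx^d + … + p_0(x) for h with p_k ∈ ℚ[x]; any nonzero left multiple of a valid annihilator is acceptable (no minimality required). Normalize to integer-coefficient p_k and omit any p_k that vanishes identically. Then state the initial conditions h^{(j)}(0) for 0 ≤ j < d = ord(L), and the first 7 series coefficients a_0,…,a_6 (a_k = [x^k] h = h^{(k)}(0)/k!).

L = (444 + 2376·x + 5184·x^2) + (15 + 381·x + 2592·x^2 + 4032·x^3)·Dx + (-11 - 70·x - 19·x^2 + 468·x^3 + 576·x^4)·Dx^2  (order 2).
h: a_k = 3, -3, 117/2, -27, 2397/4, -1719/10, 21369/4, …
ICs: h(0) = 3, h′(0) = -3.

f: a_k = -1, -1, -5, -9, -29, -65, -181, …
g: a_k = 0, -3, 9/2, -9, 81/4, -243/5, 243/2, …
h₀=f·g: eliminate ⇒ L₀, order ≤ 1·2.
Derive L from L₀ (diff closure).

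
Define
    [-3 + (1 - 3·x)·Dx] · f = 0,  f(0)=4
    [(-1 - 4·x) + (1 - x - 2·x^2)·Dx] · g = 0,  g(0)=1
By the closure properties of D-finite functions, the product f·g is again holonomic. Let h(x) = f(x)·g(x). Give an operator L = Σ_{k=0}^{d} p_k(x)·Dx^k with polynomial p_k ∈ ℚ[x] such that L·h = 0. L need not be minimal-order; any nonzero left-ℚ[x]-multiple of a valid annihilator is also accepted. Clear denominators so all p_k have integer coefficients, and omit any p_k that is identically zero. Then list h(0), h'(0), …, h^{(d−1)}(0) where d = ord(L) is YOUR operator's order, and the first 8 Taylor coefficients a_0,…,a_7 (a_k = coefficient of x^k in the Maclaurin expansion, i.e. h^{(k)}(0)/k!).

f: a_k = 4, 12, 36, 108, 324, 972, 2916, 8748, …
g: a_k = 1, 1, 3, 5, 11, 21, 43, 85, …
Sym-product of L_f,L_g gives L₀ (≤ ord 1).
L = (-4 + 2·x + 18·x^2) + (1 - 4·x + x^2 + 6·x^3)·Dx  (order 1).
h: a_k = 4, 16, 60, 200, 644, 2016, 6220, 19000, …
ICs: h(0) = 4.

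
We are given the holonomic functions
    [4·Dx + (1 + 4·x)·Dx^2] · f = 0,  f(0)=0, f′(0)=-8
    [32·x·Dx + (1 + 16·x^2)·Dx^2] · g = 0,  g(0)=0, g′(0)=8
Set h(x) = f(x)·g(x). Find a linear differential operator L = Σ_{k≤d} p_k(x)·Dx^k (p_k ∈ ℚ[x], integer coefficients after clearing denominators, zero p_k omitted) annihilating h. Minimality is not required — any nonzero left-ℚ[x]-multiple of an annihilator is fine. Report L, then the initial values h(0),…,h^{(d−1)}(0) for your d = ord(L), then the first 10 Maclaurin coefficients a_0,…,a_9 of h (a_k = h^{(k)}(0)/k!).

f: a_k = 0, -8, 16, -128/3, 128, -2048/5, 4096/3, -32768/7, 16384, -524288/9, …
g: a_k = 0, 8, 0, -128/3, 0, 2048/5, 0, -32768/7, 0, 524288/9, …
Sym-product of L_f,L_g gives L₀ (≤ ord 4).
L = (1536 + 11264·x + 81920·x^2 + 638976·x^3 + 1966080·x^4 + 3407872·x^5 + 4194304·x^7)·Dx + (288 + 7936·x + 78848·x^2 + 495616·x^3 + 2228224·x^4 + 6094848·x^5 + 9175040·x^6 + 3145728·x^7 + 14680064·x^8)·Dx^2 + (48 + 1024·x + 12288·x^2 + 79872·x^3 + 368640·x^4 + 1277952·x^5 + 3145728·x^6 + 4718592·x^7 + 3145728·x^8 + 8388608·x^9)·Dx^3 + (5 + 72·x + 592·x^2 + 3584·x^3 + 16896·x^4 + 61440·x^5 + 172032·x^6 + 393216·x^7 + 589824·x^8 + 524288·x^9 + 1048576·x^10)·Dx^4  (order 4).
h: a_k = 0, 0, -64, 128, 0, 1024/3, -212992/45, 180224/15, 0, 15859712/315, …
ICs: h(0) = 0, h′(0) = 0, h′′(0) = -128, h′′′(0) = 768.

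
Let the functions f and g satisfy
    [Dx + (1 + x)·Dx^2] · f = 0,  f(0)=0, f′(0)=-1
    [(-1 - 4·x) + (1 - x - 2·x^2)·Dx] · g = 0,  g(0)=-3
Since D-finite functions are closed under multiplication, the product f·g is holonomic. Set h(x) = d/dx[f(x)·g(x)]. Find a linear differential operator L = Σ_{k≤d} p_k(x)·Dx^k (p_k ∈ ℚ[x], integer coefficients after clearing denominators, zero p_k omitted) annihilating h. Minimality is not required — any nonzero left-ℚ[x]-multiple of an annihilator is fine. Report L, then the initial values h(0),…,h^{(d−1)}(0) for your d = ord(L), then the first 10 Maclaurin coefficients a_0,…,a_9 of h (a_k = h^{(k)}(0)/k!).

L = (72 + 180·x + 144·x^2) + (13 + 93·x + 192·x^2 + 112·x^3)·Dx + (-5 - 8·x + 15·x^2 + 34·x^3 + 16·x^4)·Dx^2  (order 2).
h: a_k = 3, 3, 51/2, 43, 567/4, 2961/10, 14907/20, 11469/7, 1053597/280, 695017/84, …
ICs: h(0) = 3, h′(0) = 3.

f: a_k = 0, -1, 1/2, -1/3, 1/4, -1/5, 1/6, -1/7, 1/8, -1/9, …
g: a_k = -3, -3, -9, -15, -33, -63, -129, -255, -513, -1023, …
L₀ := L_f ⊗_s L_g (sym. prod.), ord ≤ 2.
h=h₀': d/dx-closure on L₀ ⇒ L.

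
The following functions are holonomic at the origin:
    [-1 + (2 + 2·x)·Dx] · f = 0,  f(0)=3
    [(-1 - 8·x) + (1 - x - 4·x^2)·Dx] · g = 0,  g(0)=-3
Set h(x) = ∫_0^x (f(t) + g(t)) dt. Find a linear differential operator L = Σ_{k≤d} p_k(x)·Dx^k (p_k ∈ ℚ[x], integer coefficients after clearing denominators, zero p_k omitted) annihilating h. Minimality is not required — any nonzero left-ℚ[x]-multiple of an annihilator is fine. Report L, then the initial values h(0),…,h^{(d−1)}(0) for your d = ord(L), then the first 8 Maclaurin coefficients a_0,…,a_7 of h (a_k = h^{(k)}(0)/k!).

L = (21 + 75·x + 228·x^2 + 160·x^3)·Dx + (-41 - 174·x - 609·x^2 - 872·x^3 - 400·x^4)·Dx^2 + (2 + 38·x + 30·x^2 - 198·x^3 - 352·x^4 - 160·x^5)·Dx^3  (order 3).
h: a_k = 0, 0, -3/4, -41/8, -429/64, -11151/640, -16633/512, -556095/7168, …
ICs: h(0) = 0, h′(0) = 0, h′′(0) = -3/2.

f: a_k = 3, 3/2, -3/8, 3/16, -15/128, 21/256, -63/1024, 99/2048, …
g: a_k = -3, -3, -15, -27, -87, -195, -543, -1323, …
Sum ⇒ L₀ = lclm(L_f,L_g) in ℚ(x)⟨Dx⟩.
h=∫h₀ ⇒ L = L₀·Dx.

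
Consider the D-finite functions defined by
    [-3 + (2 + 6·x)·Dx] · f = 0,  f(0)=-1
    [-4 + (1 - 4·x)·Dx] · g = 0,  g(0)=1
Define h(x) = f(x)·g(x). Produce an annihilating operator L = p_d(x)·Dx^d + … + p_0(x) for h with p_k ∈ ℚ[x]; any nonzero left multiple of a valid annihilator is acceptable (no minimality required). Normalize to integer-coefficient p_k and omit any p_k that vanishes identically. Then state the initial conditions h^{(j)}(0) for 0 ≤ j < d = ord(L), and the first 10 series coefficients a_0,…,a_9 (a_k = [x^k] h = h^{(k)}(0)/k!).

f: a_k = -1, -3/2, 9/8, -27/16, 405/128, -1701/256, 15309/1024, -72171/2048, 2814669/32768, -14073345/65536, …
g: a_k = 1, 4, 16, 64, 256, 1024, 4096, 16384, 65536, 262144, …
Product ⇒ symmetric product L₀, ord ≤ 1.
L = (11 + 12·x) + (-2 + 2·x + 24·x^2)·Dx  (order 1).
h: a_k = -1, -11/2, -167/8, -1363/16, -43211/128, -347389/256, -5542915/1024, -44415491/2048, -2839776755/32768, -22732287385/65536, …
ICs: h(0) = -1.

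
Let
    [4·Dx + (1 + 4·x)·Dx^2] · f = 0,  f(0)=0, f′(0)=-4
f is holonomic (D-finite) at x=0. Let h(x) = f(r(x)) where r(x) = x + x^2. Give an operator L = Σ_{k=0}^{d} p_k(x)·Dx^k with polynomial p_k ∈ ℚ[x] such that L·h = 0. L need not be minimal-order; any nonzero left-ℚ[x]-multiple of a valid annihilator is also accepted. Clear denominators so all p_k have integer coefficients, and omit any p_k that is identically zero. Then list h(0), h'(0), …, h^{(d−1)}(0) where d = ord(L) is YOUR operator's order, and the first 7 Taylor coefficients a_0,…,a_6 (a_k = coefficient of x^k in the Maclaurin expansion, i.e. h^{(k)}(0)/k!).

f: a_k = 0, -4, 8, -64/3, 64, -1024/5, 2048/3, …
f∘r: x↦r, Dx↦Dx/r' in L_f ⇒ L₀.
L = 2·Dx + (1 + 2·x)·Dx^2  (order 2).
h: a_k = 0, -4, 4, -16/3, 8, -64/5, 64/3, …
ICs: h(0) = 0, h′(0) = -4.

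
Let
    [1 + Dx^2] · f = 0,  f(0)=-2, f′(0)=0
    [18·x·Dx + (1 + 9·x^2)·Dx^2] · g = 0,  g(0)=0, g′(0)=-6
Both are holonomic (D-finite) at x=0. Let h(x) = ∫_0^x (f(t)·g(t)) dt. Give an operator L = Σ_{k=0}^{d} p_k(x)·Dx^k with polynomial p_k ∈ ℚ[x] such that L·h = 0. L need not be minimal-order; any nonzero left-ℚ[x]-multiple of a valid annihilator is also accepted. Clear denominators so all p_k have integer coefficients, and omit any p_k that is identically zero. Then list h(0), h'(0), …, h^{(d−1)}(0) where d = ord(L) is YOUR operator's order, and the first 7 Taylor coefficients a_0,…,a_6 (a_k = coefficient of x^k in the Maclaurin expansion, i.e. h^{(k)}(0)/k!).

f: a_k = -2, 0, 1, 0, -1/12, 0, 1/360, …
g: a_k = 0, -6, 0, 18, 0, -486/5, 0, …
h₀=f·g: eliminate ⇒ L₀, order ≤ 2·2.
h=∫h₀ ⇒ L = L₀·Dx.
L = (370 + 9594·x^2 + 4131·x^4 + 2916·x^6 + 6561·x^8)·Dx + (684·x + 6804·x^3 + 8748·x^5 + 26244·x^7)·Dx^2 + (380 + 9792·x^2 + 5346·x^4 + 5832·x^6 + 13122·x^8)·Dx^3 + (684·x + 6804·x^3 + 8748·x^5 + 26244·x^7)·Dx^4 + (10 + 198·x^2 + 1215·x^4 + 2916·x^6 + 6561·x^8)·Dx^5  (order 5).
h: a_k = 0, 0, 6, 0, -21/2, 0, 2129/60, …
ICs: h(0) = 0, h′(0) = 0, h′′(0) = 12, h′′′(0) = 0, h′′′′(0) = -252.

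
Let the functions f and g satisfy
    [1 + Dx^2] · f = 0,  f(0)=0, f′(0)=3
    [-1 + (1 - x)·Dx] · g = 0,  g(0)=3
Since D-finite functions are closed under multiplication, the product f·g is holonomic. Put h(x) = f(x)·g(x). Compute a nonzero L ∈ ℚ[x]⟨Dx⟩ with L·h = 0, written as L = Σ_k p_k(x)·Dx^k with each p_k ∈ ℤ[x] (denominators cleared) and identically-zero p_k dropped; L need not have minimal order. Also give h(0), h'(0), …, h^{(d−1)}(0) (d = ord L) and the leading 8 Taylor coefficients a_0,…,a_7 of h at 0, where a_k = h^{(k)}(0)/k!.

L = (-1 + x) + 2·Dx + (-1 + x)·Dx^2  (order 2).
h: a_k = 0, 9, 9, 15/2, 15/2, 303/40, 303/40, 4241/560, …
ICs: h(0) = 0, h′(0) = 9.

f: a_k = 0, 3, 0, -1/2, 0, 1/40, 0, -1/1680, …
g: a_k = 3, 3, 3, 3, 3, 3, 3, 3, …
Product ⇒ symmetric product L₀, ord ≤ 2.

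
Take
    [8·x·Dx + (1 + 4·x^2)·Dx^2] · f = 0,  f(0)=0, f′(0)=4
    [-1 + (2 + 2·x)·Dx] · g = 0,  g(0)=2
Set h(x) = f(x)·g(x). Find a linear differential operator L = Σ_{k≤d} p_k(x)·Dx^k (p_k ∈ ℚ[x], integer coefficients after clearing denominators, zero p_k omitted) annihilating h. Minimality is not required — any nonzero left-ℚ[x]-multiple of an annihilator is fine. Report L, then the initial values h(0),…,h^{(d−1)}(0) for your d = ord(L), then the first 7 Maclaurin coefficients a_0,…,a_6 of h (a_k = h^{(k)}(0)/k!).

f: a_k = 0, 4, 0, -16/3, 0, 64/5, 0, …
g: a_k = 2, 1, -1/4, 1/8, -5/64, 7/128, -21/512, …
h₀=f·g: eliminate ⇒ L₀, order ≤ 2·1.
L = (3 - 16·x - 4·x^2) + (-4 + 28·x + 48·x^2 + 16·x^3)·Dx + (4 + 8·x + 20·x^2 + 32·x^3 + 16·x^4)·Dx^2  (order 2).
h: a_k = 0, 8, 4, -35/3, -29/6, 6389/240, 5929/480, …
ICs: h(0) = 0, h′(0) = 8.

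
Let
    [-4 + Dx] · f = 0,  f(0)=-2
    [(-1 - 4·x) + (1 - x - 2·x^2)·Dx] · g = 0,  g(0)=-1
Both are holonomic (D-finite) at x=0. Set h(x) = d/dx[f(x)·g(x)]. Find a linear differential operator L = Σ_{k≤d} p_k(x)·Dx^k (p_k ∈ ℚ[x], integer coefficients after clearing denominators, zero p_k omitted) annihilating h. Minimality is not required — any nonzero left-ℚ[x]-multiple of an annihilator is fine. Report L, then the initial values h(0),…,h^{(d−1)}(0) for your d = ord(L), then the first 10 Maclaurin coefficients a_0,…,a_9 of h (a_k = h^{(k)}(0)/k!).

L = (30 + 4·x - 72·x^2 + 64·x^4) + (-5 + 5·x + 18·x^2 - 8·x^3 - 16·x^4)·Dx  (order 1).
h: a_k = 10, 60, 214, 1832/3, 1562, 11324/3, 79406/9, 706128/35, 14300182/315, 286009124/2835, …
ICs: h(0) = 10.

f: a_k = -2, -8, -16, -64/3, -64/3, -256/15, -512/45, -2048/315, -1024/315, -4096/2835, …
g: a_k = -1, -1, -3, -5, -11, -21, -43, -85, -171, -341, …
f·g: L₀ = L_f ⊗_s L_g, ord ≤ 1·1.
Differentiate: ansatz ord ≤ ord L₀ ⇒ L.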